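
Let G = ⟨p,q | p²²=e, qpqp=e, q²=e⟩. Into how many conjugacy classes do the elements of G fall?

The conjugacy classes (representative and size) are:
  [e] (size 1), [p] (size 2), [p²] (size 2), [p¹⁹] (size 2), [p⁴] (size 2), [p⁵] (size 2), [p⁶] (size 2), [p⁷] (size 2), [p⁸] (size 2), [p¹³] (size 2), [p¹⁰] (size 2), [p¹¹] (size 1), [p⁶q] (size 11), [pq] (size 11).
Class equation: 1 + 2 + 2 + 2 + 2 + 2 + 2 + 2 + 2 + 2 + 2 + 1 + 11 + 11 = 44 = |G|. So G has 14 conjugacy classes.

Answer: 14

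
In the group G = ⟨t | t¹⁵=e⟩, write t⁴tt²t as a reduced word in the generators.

Multiply left to right, reducing at each step:
  (t⁴) · t = t⁵
  (t⁵) · t² = t⁷
  (t⁷) · t = t⁸

Answer: t⁸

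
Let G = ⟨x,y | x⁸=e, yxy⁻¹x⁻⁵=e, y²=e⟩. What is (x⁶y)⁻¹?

The order of (x⁶y) is 4 (smallest k with (x⁶y)ᵏ = e), so (x⁶y)⁻¹ = (x⁶y)³ = x²y.
Check: (x⁶y) · (x²y) → (x⁶y) · x² = y;   y · y = e, giving e as required.

Answer: x²y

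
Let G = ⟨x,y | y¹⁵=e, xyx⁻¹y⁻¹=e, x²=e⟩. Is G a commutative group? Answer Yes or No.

Each pair of generators commutes: x·y = xy = y·x. Since the generators pairwise commute, every element of G commutes with every other, so G is abelian.

Answer: Yes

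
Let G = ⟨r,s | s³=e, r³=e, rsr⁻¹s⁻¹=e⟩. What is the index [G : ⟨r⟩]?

First find ord(r) by computing successive powers:
  r¹ = r, r² = r², r³ = e.
So |⟨r⟩| = ord(r) = 3. With |G| = 9, by Lagrange [G : ⟨r⟩] = 9/3 = 3.

Answer: 3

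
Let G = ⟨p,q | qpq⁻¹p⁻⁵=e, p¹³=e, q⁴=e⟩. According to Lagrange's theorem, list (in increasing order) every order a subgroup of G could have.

|G| = 52 = 2² · 13. By Lagrange's theorem the order of any subgroup divides 52; the divisors of 52 are 1, 2, 4, 13, 26, 52.

Answer: 1, 2, 4, 13, 26, 52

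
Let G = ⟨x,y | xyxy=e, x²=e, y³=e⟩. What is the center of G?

An element z ∈ Z(G) iff z commutes with every generator.
For example e is central: e·x = x = x·e; e·y = y = y·e.
Whereas x ∉ Z(G) since x·y = xy ≠ xy² = y·x.
Checking each of the 6 elements this way gives Z(G) = {e}, of order 1.

Answer: {e}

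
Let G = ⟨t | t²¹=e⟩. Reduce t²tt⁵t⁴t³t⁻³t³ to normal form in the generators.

Multiply left to right, reducing at each step:
  (t²) · t = t³
  (t³) · t⁵ = t⁸
  (t⁸) · t⁴ = t¹²
  (t¹²) · t³ = t¹⁵
  (t¹⁵) · t⁻³ = t¹²
  (t¹²) · t³ = t¹⁵

Answer: t¹⁵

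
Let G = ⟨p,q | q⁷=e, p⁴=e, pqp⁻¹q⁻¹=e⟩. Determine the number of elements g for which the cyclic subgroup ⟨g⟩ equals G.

G is cyclic of order 28. An element generates G iff its order is 28, and a cyclic group of order 28 has exactly φ(28) = 12 such elements.

Answer: 12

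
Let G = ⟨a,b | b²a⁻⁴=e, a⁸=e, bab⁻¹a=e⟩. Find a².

Compute successive powers of a, reducing at each step:
  a²: a · a = a²

Answer: a²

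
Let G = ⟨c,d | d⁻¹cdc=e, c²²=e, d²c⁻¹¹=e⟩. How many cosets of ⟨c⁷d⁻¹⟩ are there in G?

First find ord(c⁷d⁻¹) by computing successive powers:
  (c⁷d⁻¹)¹ = c⁷d⁻¹, (c⁷d⁻¹)² = c¹¹, (c⁷d⁻¹)³ = c⁷d, (c⁷d⁻¹)⁴ = e.
So |⟨c⁷d⁻¹⟩| = ord(c⁷d⁻¹) = 4. With |G| = 44, by Lagrange [G : ⟨c⁷d⁻¹⟩] = 44/4 = 11.

Answer: 11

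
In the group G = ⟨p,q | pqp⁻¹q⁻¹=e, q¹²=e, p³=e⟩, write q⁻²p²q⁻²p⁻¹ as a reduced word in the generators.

Multiply left to right, reducing at each step:
  (q¹⁰) · p² = p²q¹⁰
  (p²q¹⁰) · q⁻² = p²q⁸
  (p²q⁸) · p⁻¹ = pq⁸

Answer: pq⁸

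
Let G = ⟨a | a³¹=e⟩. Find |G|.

G is generated by a single element, so G is cyclic. The relator gives a³¹ = e and no smaller power is forced to be e, so the 31 powers {a, e, a², a³, a⁴, a⁵, a⁶, a⁷, a⁸, a⁹, a²², a²³, a²¹, a²⁰, a²⁴, a²⁵, a²⁶, a²⁷, a²⁸, a²⁹, a³⁰, a¹², a¹³, a¹¹, a¹⁰, a¹⁴, a¹⁵, a¹⁶, a¹⁷, a¹⁸, a¹⁹} are distinct. Hence |G| = 31.

Answer: 31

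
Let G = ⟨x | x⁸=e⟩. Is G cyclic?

|G| = 8. The element x has order 8 (its powers give 8 distinct elements), so ⟨x⟩ = G and G is cyclic.

Answer: Yes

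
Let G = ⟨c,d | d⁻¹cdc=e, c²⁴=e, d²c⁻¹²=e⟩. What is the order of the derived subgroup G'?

G' = [G, G] is generated by all commutators. The generator-pair commutators are: [c, d] = c².
The subgroup they normally generate is {e, c², c⁴, c⁶, c⁸, c¹⁰, c¹², c¹⁴, c¹⁶, c¹⁸, c²⁰, c²²}, of order 12.
Check: |G/G'| = 48/12 = 4 is the order of the abelianisation.

Answer: 12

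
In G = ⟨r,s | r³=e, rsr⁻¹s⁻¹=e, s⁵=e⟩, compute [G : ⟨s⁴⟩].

First find ord(s⁴) by computing successive powers:
  (s⁴)¹ = s⁴, (s⁴)² = s³, (s⁴)³ = s², (s⁴)⁴ = s, (s⁴)⁵ = e.
So |⟨s⁴⟩| = ord(s⁴) = 5. With |G| = 15, by Lagrange [G : ⟨s⁴⟩] = 15/5 = 3.

Answer: 3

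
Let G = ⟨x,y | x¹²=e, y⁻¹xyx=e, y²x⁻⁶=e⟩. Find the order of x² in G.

Compute successive powers until reaching e:
  (x²)¹ = x², (x²)² = x⁴, (x²)³ = x⁶, (x²)⁴ = x⁸, (x²)⁵ = x¹⁰, (x²)⁶ = e.
The smallest positive k with (x²)ᵏ = e is 6.

Answer: 6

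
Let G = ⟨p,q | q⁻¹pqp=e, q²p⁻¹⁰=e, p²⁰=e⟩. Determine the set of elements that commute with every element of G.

An element z ∈ Z(G) iff z commutes with every generator.
For example p¹⁰ is central: (p¹⁰)·p = p¹¹ = p·(p¹⁰); (p¹⁰)·q = q⁻¹ = q·(p¹⁰).
Whereas p ∉ Z(G) since p·q = pq ≠ p⁹q⁻¹ = q·p.
Checking each of the 40 elements this way gives Z(G) = {e, p¹⁰}, of order 2.

Answer: {e, p¹⁰}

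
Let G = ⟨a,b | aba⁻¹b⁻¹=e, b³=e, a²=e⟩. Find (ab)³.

Compute successive powers of (ab), reducing at each step:
  (ab)²: (ab) · a = b;   b · b = b²
  (ab)³: (b²) · a = ab²;   (ab²) · b = a

Answer: a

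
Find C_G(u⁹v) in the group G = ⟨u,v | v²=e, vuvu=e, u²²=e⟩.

⟨u⁹v⟩ ⊆ C_G(u⁹v) since powers of u⁹v commute with u⁹v; so |C_G(u⁹v)| ≥ |⟨u⁹v⟩| = 2.
By orbit–stabilizer, |C_G(u⁹v)| = |G| / |conj. class of u⁹v| = 44 / 11 = 4.
The 4 elements commuting with u⁹v are {e, u¹¹, u⁹v, u²⁰v}.

Answer: {e, u¹¹, u⁹v, u²⁰v}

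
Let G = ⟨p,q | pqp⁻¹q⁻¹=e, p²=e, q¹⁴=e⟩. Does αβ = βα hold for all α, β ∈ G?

Each pair of generators commutes: p·q = pq = q·p. Since the generators pairwise commute, every element of G commutes with every other, so G is abelian.

Answer: Yes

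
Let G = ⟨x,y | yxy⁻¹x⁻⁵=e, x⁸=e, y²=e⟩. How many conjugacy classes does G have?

The conjugacy classes (representative and size) are:
  [e] (size 1), [x⁵] (size 2), [x²] (size 1), [x⁷] (size 2), [x⁴] (size 1), [x⁶] (size 1), [y] (size 2), [x⁵y] (size 2), [x²y] (size 2), [x³y] (size 2).
Class equation: 1 + 2 + 1 + 2 + 1 + 1 + 2 + 2 + 2 + 2 = 16 = |G|. So G has 10 conjugacy classes.

Answer: 10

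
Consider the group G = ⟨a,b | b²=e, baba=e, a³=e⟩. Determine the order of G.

Enumerate words in the generators, reducing via the relations: the distinct elements are
  {a, b, e, ab, a², a²b}.
No further products give new elements, so |G| = 6.

Answer: 6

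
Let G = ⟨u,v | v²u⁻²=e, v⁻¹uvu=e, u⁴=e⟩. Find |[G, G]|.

G' = [G, G] is generated by all commutators. The generator-pair commutators are: [u, v] = u².
The subgroup they normally generate is {e, u²}, of order 2.
Check: |G/G'| = 8/2 = 4 is the order of the abelianisation.

Answer: 2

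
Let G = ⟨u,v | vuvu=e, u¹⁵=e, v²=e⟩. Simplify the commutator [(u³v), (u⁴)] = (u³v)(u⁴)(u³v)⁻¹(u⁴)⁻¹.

[(u³v), (u⁴)] = (u³v)·(u⁴)·(u³v)⁻¹·(u⁴)⁻¹.
  (u³v) · (u⁴) = u¹⁴v
  (u¹⁴v) · (u³v) = u¹¹
  (u¹¹) · (u¹¹) = u⁷

Answer: u⁷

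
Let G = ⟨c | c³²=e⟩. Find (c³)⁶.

Compute successive powers of (c³), reducing at each step:
  (c³)²: (c³) · c³ = c⁶
  (c³)³: (c⁶) · c³ = c⁹
  (c³)⁴: (c⁹) · c³ = c¹²
  (c³)⁵: (c¹²) · c³ = c¹⁵
  (c³)⁶: (c¹⁵) · c³ = c¹⁸

Answer: c¹⁸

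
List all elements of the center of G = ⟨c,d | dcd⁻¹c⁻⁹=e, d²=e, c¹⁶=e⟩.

An element z ∈ Z(G) iff z commutes with every generator.
For example c² is central: (c²)·c = c³ = c·(c²); (c²)·d = c²d = d·(c²).
Whereas c ∉ Z(G) since c·d = cd ≠ c⁹d = d·c.
Checking each of the 32 elements this way gives Z(G) = {e, c², c⁴, c⁶, c⁸, c¹⁰, c¹², c¹⁴}, of order 8.

Answer: {e, c², c⁴, c⁶, c⁸, c¹⁰, c¹², c¹⁴}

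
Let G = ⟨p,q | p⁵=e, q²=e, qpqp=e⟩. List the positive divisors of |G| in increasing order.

|G| = 10 = 2 · 5. By Lagrange's theorem the order of any subgroup divides 10; the divisors of 10 are 1, 2, 5, 10.

Answer: 1, 2, 5, 10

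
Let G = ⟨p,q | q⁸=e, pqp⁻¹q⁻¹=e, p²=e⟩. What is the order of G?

Enumerate words in the generators, reducing via the relations: the distinct elements are
  {e, p, q, pq, q², q³, q⁴, q⁵, q⁶, q⁷, pq², pq³, pq⁴, pq⁵, pq⁶, pq⁷}.
No further products give new elements, so |G| = 16.

Answer: 16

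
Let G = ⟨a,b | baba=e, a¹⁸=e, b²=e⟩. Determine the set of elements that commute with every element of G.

An element z ∈ Z(G) iff z commutes with every generator.
For example a⁹ is central: (a⁹)·a = a¹⁰ = a·(a⁹); (a⁹)·b = a⁹b = b·(a⁹).
Whereas a ∉ Z(G) since a·b = ab ≠ a¹⁷b = b·a.
Checking each of the 36 elements this way gives Z(G) = {e, a⁹}, of order 2.

Answer: {e, a⁹}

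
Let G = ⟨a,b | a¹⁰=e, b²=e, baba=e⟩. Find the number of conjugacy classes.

The conjugacy classes (representative and size) are:
  [e] (size 1), [a] (size 2), [a²] (size 2), [a³] (size 2), [a⁴] (size 2), [a⁵] (size 1), [a²b] (size 5), [a³b] (size 5).
Class equation: 1 + 2 + 2 + 2 + 2 + 1 + 5 + 5 = 20 = |G|. So G has 8 conjugacy classes.

Answer: 8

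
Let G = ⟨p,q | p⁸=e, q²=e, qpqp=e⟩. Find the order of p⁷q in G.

Compute successive powers until reaching e:
  (p⁷q)¹ = p⁷q, (p⁷q)² = e.
The smallest positive k with (p⁷q)ᵏ = e is 2.

Answer: 2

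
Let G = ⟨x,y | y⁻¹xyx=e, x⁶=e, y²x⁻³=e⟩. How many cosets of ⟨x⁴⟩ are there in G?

First find ord(x⁴) by computing successive powers:
  (x⁴)¹ = x⁴, (x⁴)² = x², (x⁴)³ = e.
So |⟨x⁴⟩| = ord(x⁴) = 3. With |G| = 12, by Lagrange [G : ⟨x⁴⟩] = 12/3 = 4.

Answer: 4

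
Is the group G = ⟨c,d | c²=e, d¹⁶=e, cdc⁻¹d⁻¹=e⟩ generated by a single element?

|G| = 32, but the maximum element order in G is 16 < 32. No single element generates all of G, so G is not cyclic.

Answer: No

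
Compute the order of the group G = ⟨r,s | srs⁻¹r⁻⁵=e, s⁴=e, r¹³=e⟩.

Enumerate words in the generators, reducing via the relations: the distinct elements are
  {e, r, s, rs, r², r³, r⁴, r⁵, r⁶, r⁷, r⁸, r⁹, s², s³, rs², rs³, r²s, r³s, r¹², r¹¹, r¹⁰, r⁴s, r⁵s, r⁶s, r⁷s, r⁸s, r⁹s, r²s², r²s³, r³s², r³s³, r¹²s, r¹¹s, r¹⁰s, r⁴s², r⁴s³, r⁵s², r⁵s³, r⁶s², r⁶s³, r⁷s², r⁷s³, r⁸s², r⁸s³, r⁹s², r⁹s³, r¹²s², r¹²s³, r¹¹s², r¹¹s³, r¹⁰s², r¹⁰s³}.
No further products give new elements, so |G| = 52.

Answer: 52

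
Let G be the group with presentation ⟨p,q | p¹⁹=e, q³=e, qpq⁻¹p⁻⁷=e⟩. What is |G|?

Enumerate words in the generators, reducing via the relations: the distinct elements are
  {e, p, q, pq, p², p³, p⁴, p⁵, p⁶, p⁷, p⁸, p⁹, q², pq², p²q, p³q, p¹², p¹³, p¹¹, p¹⁰, p¹⁴, p¹⁵, p¹⁶, p¹⁷, p¹⁸, p⁴q, p⁵q, p⁶q, p⁷q, p⁸q, p⁹q, p²q², p³q², p¹²q, p¹³q, p¹¹q, p¹⁰q, p¹⁴q, p¹⁵q, p¹⁶q, p¹⁷q, p¹⁸q, p⁴q², p⁵q², p⁶q², p⁷q², p⁸q², p⁹q², p¹²q², p¹³q², p¹¹q², p¹⁰q², p¹⁴q², p¹⁵q², p¹⁶q², p¹⁷q², p¹⁸q²}.
No further products give new elements, so |G| = 57.

Answer: 57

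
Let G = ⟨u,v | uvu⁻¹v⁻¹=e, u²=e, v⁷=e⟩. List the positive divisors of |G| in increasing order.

|G| = 14 = 2 · 7. By Lagrange's theorem the order of any subgroup divides 14; the divisors of 14 are 1, 2, 7, 14.

Answer: 1, 2, 7, 14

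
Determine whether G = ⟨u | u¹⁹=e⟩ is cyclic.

|G| = 19. The element u has order 19 (its powers give 19 distinct elements), so ⟨u⟩ = G and G is cyclic.

Answer: Yes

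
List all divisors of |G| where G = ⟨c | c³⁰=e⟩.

|G| = 30 = 2 · 3 · 5. By Lagrange's theorem the order of any subgroup divides 30; the divisors of 30 are 1, 2, 3, 5, 6, 10, 15, 30.

Answer: 1, 2, 3, 5, 6, 10, 15, 30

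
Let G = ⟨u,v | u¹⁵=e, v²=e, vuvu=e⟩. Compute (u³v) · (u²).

Compute (u³v) · (u²) by multiplying left to right and reducing via the relations at each step:
  (u³v) · u² = uv

Answer: uv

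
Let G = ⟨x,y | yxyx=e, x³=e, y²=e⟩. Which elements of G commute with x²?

⟨x²⟩ ⊆ C_G(x²) since powers of x² commute with x²; so |C_G(x²)| ≥ |⟨x²⟩| = 3.
By orbit–stabilizer, |C_G(x²)| = |G| / |conj. class of x²| = 6 / 2 = 3.
The 3 elements commuting with x² are {e, x, x²}.

Answer: {e, x, x²}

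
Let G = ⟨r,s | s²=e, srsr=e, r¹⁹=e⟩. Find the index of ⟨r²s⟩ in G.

First find ord(r²s) by computing successive powers:
  (r²s)¹ = r²s, (r²s)² = e.
So |⟨r²s⟩| = ord(r²s) = 2. With |G| = 38, by Lagrange [G : ⟨r²s⟩] = 38/2 = 19.

Answer: 19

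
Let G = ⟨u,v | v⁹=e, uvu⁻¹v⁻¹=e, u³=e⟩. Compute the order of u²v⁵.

Compute successive powers until reaching e:
  (u²v⁵)¹ = u²v⁵, (u²v⁵)² = uv, (u²v⁵)³ = v⁶, (u²v⁵)⁴ = u²v², (u²v⁵)⁵ = uv⁷, (u²v⁵)⁶ = v³, (u²v⁵)⁷ = u²v⁸, (u²v⁵)⁸ = uv⁴, (u²v⁵)⁹ = e.
The smallest positive k with (u²v⁵)ᵏ = e is 9.

Answer: 9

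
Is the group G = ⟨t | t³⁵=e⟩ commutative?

G has a single generator, so G is cyclic and hence abelian.

Answer: Yes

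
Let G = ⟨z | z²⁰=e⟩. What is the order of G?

G is generated by a single element, so G is cyclic. The relator gives z²⁰ = e and no smaller power is forced to be e, so the 20 powers {e, z, z², z³, z⁴, z⁵, z⁶, z⁷, z⁸, z⁹, z¹², z¹³, z¹¹, z¹⁰, z¹⁴, z¹⁵, z¹⁶, z¹⁷, z¹⁸, z¹⁹} are distinct. Hence |G| = 20.

Answer: 20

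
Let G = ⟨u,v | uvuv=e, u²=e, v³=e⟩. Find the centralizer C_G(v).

⟨v⟩ ⊆ C_G(v) since powers of v commute with v; so |C_G(v)| ≥ |⟨v⟩| = 3.
By orbit–stabilizer, |C_G(v)| = |G| / |conj. class of v| = 6 / 2 = 3.
The 3 elements commuting with v are {e, v, v²}.

Answer: {e, v, v²}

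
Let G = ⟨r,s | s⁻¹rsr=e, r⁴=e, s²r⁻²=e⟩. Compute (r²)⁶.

Compute successive powers of (r²), reducing at each step:
  (r²)²: (r²) · r² = e
  (r²)³: e · r² = r²
  (r²)⁴: (r²) · r² = e
  (r²)⁵: e · r² = r²
  (r²)⁶: (r²) · r² = e

Answer: e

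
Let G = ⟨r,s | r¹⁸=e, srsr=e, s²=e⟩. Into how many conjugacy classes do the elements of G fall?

The conjugacy classes (representative and size) are:
  [e] (size 1), [r] (size 2), [r²] (size 2), [r³] (size 2), [r¹⁴] (size 2), [r⁵] (size 2), [r¹²] (size 2), [r⁷] (size 2), [r¹⁰] (size 2), [r⁹] (size 1), [r¹⁰s] (size 9), [rs] (size 9).
Class equation: 1 + 2 + 2 + 2 + 2 + 2 + 2 + 2 + 2 + 1 + 9 + 9 = 36 = |G|. So G has 12 conjugacy classes.

Answer: 12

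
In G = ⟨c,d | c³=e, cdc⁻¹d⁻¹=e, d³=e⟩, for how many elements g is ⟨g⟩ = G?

⟨g⟩ = G would require ord(g) = |G| = 9, but the maximum element order in G is 3 < 9. So G is not cyclic and no single element generates it: the count is 0.

Answer: 0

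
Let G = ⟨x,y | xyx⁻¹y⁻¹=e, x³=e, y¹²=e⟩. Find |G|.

Enumerate words in the generators, reducing via the relations: the distinct elements are
  {e, x, y, xy, x², y², y³, y⁴, y⁵, y⁶, y⁷, y⁸, y⁹, xy², xy³, xy⁴, xy⁵, xy⁶, xy⁷, xy⁸, xy⁹, x²y, y¹¹, y¹⁰, xy¹¹, xy¹⁰, x²y², x²y³, x²y⁴, x²y⁵, x²y⁶, x²y⁷, x²y⁸, x²y⁹, x²y¹¹, x²y¹⁰}.
No further products give new elements, so |G| = 36.

Answer: 36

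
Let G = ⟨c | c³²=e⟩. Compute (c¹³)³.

Compute successive powers of (c¹³), reducing at each step:
  (c¹³)²: (c¹³) · c¹³ = c²⁶
  (c¹³)³: (c²⁶) · c¹³ = c⁷

Answer: c⁷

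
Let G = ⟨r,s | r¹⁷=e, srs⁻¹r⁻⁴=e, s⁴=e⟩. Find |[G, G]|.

G' = [G, G] is generated by all commutators. The generator-pair commutators are: [r, s] = r¹⁴.
The subgroup they normally generate is {e, r, r², r³, r⁴, r⁵, r⁶, r⁷, r⁸, r⁹, r¹⁰, r¹¹, r¹², r¹³, r¹⁴, r¹⁵, r¹⁶}, of order 17.
Check: |G/G'| = 68/17 = 4 is the order of the abelianisation.

Answer: 17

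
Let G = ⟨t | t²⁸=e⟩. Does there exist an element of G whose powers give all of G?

|G| = 28. The element t has order 28 (its powers give 28 distinct elements), so ⟨t⟩ = G and G is cyclic.

Answer: Yes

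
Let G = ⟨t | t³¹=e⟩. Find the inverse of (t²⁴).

The order of (t²⁴) is 31 (smallest k with (t²⁴)ᵏ = e), so (t²⁴)⁻¹ = (t²⁴)³⁰ = t⁷.
Check: (t²⁴) · (t⁷) → (t²⁴) · t⁷ = e, giving e as required.

Answer: t⁷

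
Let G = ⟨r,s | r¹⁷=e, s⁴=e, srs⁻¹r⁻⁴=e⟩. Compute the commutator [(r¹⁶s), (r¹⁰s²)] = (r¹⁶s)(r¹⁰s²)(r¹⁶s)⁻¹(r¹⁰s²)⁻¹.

[(r¹⁶s), (r¹⁰s²)] = (r¹⁶s)·(r¹⁰s²)·(r¹⁶s)⁻¹·(r¹⁰s²)⁻¹.
  (r¹⁶s) · (r¹⁰s²) = r⁵s³
  (r⁵s³) · (r¹³s³) = r⁴s²
  (r⁴s²) · (r¹⁰s²) = r¹¹

Answer: r¹¹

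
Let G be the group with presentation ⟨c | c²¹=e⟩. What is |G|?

G is generated by a single element, so G is cyclic. The relator gives c²¹ = e and no smaller power is forced to be e, so the 21 powers {c, e, c², c³, c⁴, c⁵, c⁶, c⁷, c⁸, c⁹, c²⁰, c¹², c¹³, c¹¹, c¹⁰, c¹⁴, c¹⁵, c¹⁶, c¹⁷, c¹⁸, c¹⁹} are distinct. Hence |G| = 21.

Answer: 21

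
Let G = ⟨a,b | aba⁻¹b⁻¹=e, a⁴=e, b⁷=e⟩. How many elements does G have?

Enumerate words in the generators, reducing via the relations: the distinct elements are
  {a, b, e, ab, a², a³, b², b³, b⁴, b⁵, b⁶, ab², ab³, ab⁴, ab⁵, ab⁶, a²b, a³b, a²b², a²b³, a²b⁴, a²b⁵, a²b⁶, a³b², a³b³, a³b⁴, a³b⁵, a³b⁶}.
No further products give new elements, so |G| = 28.

Answer: 28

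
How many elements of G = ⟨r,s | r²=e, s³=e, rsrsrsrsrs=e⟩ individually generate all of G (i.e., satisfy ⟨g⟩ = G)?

⟨g⟩ = G would require ord(g) = |G| = 60, but the maximum element order in G is 5 < 60. So G is not cyclic and no single element generates it: the count is 0.

Answer: 0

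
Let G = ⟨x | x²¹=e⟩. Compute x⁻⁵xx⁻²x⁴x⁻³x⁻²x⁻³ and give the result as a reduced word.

Multiply left to right, reducing at each step:
  (x¹⁶) · x = x¹⁷
  (x¹⁷) · x⁻² = x¹⁵
  (x¹⁵) · x⁴ = x¹⁹
  (x¹⁹) · x⁻³ = x¹⁶
  (x¹⁶) · x⁻² = x¹⁴
  (x¹⁴) · x⁻³ = x¹¹

Answer: x¹¹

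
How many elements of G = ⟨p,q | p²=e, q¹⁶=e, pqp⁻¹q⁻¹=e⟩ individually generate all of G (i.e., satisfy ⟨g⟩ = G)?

⟨g⟩ = G would require ord(g) = |G| = 32, but the maximum element order in G is 16 < 32. So G is not cyclic and no single element generates it: the count is 0.

Answer: 0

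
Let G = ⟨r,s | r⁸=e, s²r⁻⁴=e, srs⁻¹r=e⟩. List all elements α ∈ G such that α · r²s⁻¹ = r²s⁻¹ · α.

⟨r²s⁻¹⟩ ⊆ C_G(r²s⁻¹) since powers of r²s⁻¹ commute with r²s⁻¹; so |C_G(r²s⁻¹)| ≥ |⟨r²s⁻¹⟩| = 4.
By orbit–stabilizer, |C_G(r²s⁻¹)| = |G| / |conj. class of r²s⁻¹| = 16 / 4 = 4.
The 4 elements commuting with r²s⁻¹ are {e, r⁴, r²s, r²s⁻¹}.

Answer: {e, r⁴, r²s, r²s⁻¹}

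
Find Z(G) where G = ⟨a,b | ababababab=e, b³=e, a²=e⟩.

An element z ∈ Z(G) iff z commutes with every generator.
For example e is central: e·a = a = a·e; e·b = b = b·e.
Whereas a ∉ Z(G) since a·b = ab ≠ ba = b·a.
Checking each of the 60 elements this way gives Z(G) = {e}, of order 1.

Answer: {e}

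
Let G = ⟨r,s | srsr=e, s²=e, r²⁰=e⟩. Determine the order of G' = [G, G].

G' = [G, G] is generated by all commutators. The generator-pair commutators are: [r, s] = r².
The subgroup they normally generate is {e, r², r⁴, r⁶, r⁸, r¹⁰, r¹², r¹⁴, r¹⁶, r¹⁸}, of order 10.
Check: |G/G'| = 40/10 = 4 is the order of the abelianisation.

Answer: 10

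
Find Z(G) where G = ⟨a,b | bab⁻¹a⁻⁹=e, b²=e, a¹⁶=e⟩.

An element z ∈ Z(G) iff z commutes with every generator.
For example a² is central: (a²)·a = a³ = a·(a²); (a²)·b = a²b = b·(a²).
Whereas a ∉ Z(G) since a·b = ab ≠ a⁹b = b·a.
Checking each of the 32 elements this way gives Z(G) = {e, a², a⁴, a⁶, a⁸, a¹⁰, a¹², a¹⁴}, of order 8.

Answer: {e, a², a⁴, a⁶, a⁸, a¹⁰, a¹², a¹⁴}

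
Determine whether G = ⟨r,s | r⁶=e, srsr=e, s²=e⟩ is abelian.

r·s = rs but s·r = r⁵s, so r·s ≠ s·r and G is not abelian.

Answer: No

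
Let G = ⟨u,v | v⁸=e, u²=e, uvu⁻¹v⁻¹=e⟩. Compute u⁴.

Compute successive powers of u, reducing at each step:
  u²: u · u = e
  u³: e · u = u
  u⁴: u · u = e

Answer: e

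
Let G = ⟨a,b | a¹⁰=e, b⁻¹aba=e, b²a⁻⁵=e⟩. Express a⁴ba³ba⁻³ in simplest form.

Multiply left to right, reducing at each step:
  (a⁴) · b = a⁴b
  (a⁴b) · a³ = ab
  (ab) · b = a⁶
  (a⁶) · a⁻³ = a³

Answer: a³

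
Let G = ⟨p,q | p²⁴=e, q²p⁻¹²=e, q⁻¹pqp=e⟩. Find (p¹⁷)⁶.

Compute successive powers of (p¹⁷), reducing at each step:
  (p¹⁷)²: (p¹⁷) · p¹⁷ = p¹⁰
  (p¹⁷)³: (p¹⁰) · p¹⁷ = p³
  (p¹⁷)⁴: (p³) · p¹⁷ = p²⁰
  (p¹⁷)⁵: (p²⁰) · p¹⁷ = p¹³
  (p¹⁷)⁶: (p¹³) · p¹⁷ = p⁶

Answer: p⁶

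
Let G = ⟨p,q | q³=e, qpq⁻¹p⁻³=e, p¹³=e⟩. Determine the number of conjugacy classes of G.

The conjugacy classes (representative and size) are:
  [e] (size 1), [p] (size 3), [p⁵] (size 3), [p¹⁰] (size 3), [p⁸] (size 3), [p¹⁰q] (size 13), [p⁷q²] (size 13).
Class equation: 1 + 3 + 3 + 3 + 3 + 13 + 13 = 39 = |G|. So G has 7 conjugacy classes.

Answer: 7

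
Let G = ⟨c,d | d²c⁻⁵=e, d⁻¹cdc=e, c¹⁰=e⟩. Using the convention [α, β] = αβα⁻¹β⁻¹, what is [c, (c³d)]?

[c, (c³d)] = c·(c³d)·c⁻¹·(c³d)⁻¹.
  c · (c³d) = c⁴d
  (c⁴d) · (c⁹) = d⁻¹
  (d⁻¹) · (c³d⁻¹) = c²

Answer: c²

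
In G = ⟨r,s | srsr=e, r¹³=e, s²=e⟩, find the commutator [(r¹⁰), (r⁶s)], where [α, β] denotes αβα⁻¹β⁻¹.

[(r¹⁰), (r⁶s)] = (r¹⁰)·(r⁶s)·(r¹⁰)⁻¹·(r⁶s)⁻¹.
  (r¹⁰) · (r⁶s) = r³s
  (r³s) · (r³) = s
  s · (r⁶s) = r⁷

Answer: r⁷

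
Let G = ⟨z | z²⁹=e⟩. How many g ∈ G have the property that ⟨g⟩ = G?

G is cyclic of order 29. An element generates G iff its order is 29, and a cyclic group of order 29 has exactly φ(29) = 28 such elements.

Answer: 28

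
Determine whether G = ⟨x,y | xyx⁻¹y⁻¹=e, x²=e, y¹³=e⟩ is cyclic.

|G| = 26. The element xy has order 26 (its powers give 26 distinct elements), so ⟨xy⟩ = G and G is cyclic.

Answer: Yes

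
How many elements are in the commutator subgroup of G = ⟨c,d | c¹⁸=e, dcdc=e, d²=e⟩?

G' = [G, G] is generated by all commutators. The generator-pair commutators are: [c, d] = c².
The subgroup they normally generate is {e, c², c⁴, c⁶, c⁸, c¹⁰, c¹², c¹⁴, c¹⁶}, of order 9.
Check: |G/G'| = 36/9 = 4 is the order of the abelianisation.

Answer: 9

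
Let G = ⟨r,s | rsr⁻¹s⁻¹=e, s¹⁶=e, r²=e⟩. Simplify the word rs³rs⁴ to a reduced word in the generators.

Multiply left to right, reducing at each step:
  r · s³ = rs³
  (rs³) · r = s³
  (s³) · s⁴ = s⁷

Answer: s⁷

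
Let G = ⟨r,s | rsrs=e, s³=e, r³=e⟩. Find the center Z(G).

An element z ∈ Z(G) iff z commutes with every generator.
For example e is central: e·r = r = r·e; e·s = s = s·e.
Whereas r ∉ Z(G) since r·s = rs ≠ r²s² = s·r.
Checking each of the 12 elements this way gives Z(G) = {e}, of order 1.

Answer: {e}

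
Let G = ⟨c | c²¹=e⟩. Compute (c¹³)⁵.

Compute successive powers of (c¹³), reducing at each step:
  (c¹³)²: (c¹³) · c¹³ = c⁵
  (c¹³)³: (c⁵) · c¹³ = c¹⁸
  (c¹³)⁴: (c¹⁸) · c¹³ = c¹⁰
  (c¹³)⁵: (c¹⁰) · c¹³ = c²

Answer: c²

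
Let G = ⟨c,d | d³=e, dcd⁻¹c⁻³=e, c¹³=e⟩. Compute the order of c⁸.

Compute successive powers until reaching e:
  (c⁸)¹ = c⁸, (c⁸)² = c³, (c⁸)³ = c¹¹, (c⁸)⁴ = c⁶, (c⁸)⁵ = c, (c⁸)⁶ = c⁹, (c⁸)⁷ = c⁴, (c⁸)⁸ = c¹², (c⁸)⁹ = c⁷, (c⁸)¹⁰ = c², (c⁸)¹¹ = c¹⁰, (c⁸)¹² = c⁵, (c⁸)¹³ = e.
The smallest positive k with (c⁸)ᵏ = e is 13.

Answer: 13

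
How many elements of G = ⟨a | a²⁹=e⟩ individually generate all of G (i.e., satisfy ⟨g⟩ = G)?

G is cyclic of order 29. An element generates G iff its order is 29, and a cyclic group of order 29 has exactly φ(29) = 28 such elements.

Answer: 28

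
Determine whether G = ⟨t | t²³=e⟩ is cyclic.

|G| = 23. The element t has order 23 (its powers give 23 distinct elements), so ⟨t⟩ = G and G is cyclic.

Answer: Yes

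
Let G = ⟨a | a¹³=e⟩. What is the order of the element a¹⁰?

Compute successive powers until reaching e:
  (a¹⁰)¹ = a¹⁰, (a¹⁰)² = a⁷, (a¹⁰)³ = a⁴, (a¹⁰)⁴ = a, (a¹⁰)⁵ = a¹¹, (a¹⁰)⁶ = a⁸, (a¹⁰)⁷ = a⁵, (a¹⁰)⁸ = a², (a¹⁰)⁹ = a¹², (a¹⁰)¹⁰ = a⁹, (a¹⁰)¹¹ = a⁶, (a¹⁰)¹² = a³, (a¹⁰)¹³ = e.
The smallest positive k with (a¹⁰)ᵏ = e is 13.

Answer: 13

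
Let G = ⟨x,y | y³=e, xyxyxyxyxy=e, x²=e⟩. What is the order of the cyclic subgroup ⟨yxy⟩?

|⟨yxy⟩| equals the order of yxy. Compute successive powers until reaching e:
  (yxy)¹ = yxy, (yxy)² = yxy²xy, (yxy)³ = y²xyxy², (yxy)⁴ = y²xy², (yxy)⁵ = e.
The smallest positive k with (yxy)ᵏ = e is 5, so |⟨yxy⟩| = 5.

Answer: 5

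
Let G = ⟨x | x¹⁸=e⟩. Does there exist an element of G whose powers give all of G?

|G| = 18. The element x has order 18 (its powers give 18 distinct elements), so ⟨x⟩ = G and G is cyclic.

Answer: Yes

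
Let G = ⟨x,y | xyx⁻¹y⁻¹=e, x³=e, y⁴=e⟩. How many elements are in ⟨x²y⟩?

|⟨x²y⟩| equals the order of x²y. Compute successive powers until reaching e:
  (x²y)¹ = x²y, (x²y)² = xy², (x²y)³ = y³, (x²y)⁴ = x², (x²y)⁵ = xy, (x²y)⁶ = y², (x²y)⁷ = x²y³, (x²y)⁸ = x, (x²y)⁹ = y, (x²y)¹⁰ = x²y², (x²y)¹¹ = xy³, (x²y)¹² = e.
The smallest positive k with (x²y)ᵏ = e is 12, so |⟨x²y⟩| = 12.

Answer: 12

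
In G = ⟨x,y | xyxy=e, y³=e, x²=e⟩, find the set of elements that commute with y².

⟨y²⟩ ⊆ C_G(y²) since powers of y² commute with y²; so |C_G(y²)| ≥ |⟨y²⟩| = 3.
By orbit–stabilizer, |C_G(y²)| = |G| / |conj. class of y²| = 6 / 2 = 3.
The 3 elements commuting with y² are {e, y, y²}.

Answer: {e, y, y²}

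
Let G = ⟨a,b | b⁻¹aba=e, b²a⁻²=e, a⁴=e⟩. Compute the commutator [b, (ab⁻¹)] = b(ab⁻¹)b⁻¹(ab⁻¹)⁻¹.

[b, (ab⁻¹)] = b·(ab⁻¹)·b⁻¹·(ab⁻¹)⁻¹.
  b · (ab⁻¹) = a³
  (a³) · (b⁻¹) = ab
  (ab) · (ab) = a²

Answer: a²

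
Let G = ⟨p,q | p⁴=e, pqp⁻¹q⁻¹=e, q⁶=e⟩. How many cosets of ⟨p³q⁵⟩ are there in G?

First find ord(p³q⁵) by computing successive powers:
  (p³q⁵)¹ = p³q⁵, (p³q⁵)² = p²q⁴, (p³q⁵)³ = pq³, (p³q⁵)⁴ = q², (p³q⁵)⁵ = p³q, (p³q⁵)⁶ = p², (p³q⁵)⁷ = pq⁵, (p³q⁵)⁸ = q⁴, (p³q⁵)⁹ = p³q³, (p³q⁵)¹⁰ = p²q², (p³q⁵)¹¹ = pq, (p³q⁵)¹² = e.
So |⟨p³q⁵⟩| = ord(p³q⁵) = 12. With |G| = 24, by Lagrange [G : ⟨p³q⁵⟩] = 24/12 = 2.

Answer: 2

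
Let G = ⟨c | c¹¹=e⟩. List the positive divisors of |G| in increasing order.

|G| = 11 = 11. By Lagrange's theorem the order of any subgroup divides 11; the divisors of 11 are 1, 11.

Answer: 1, 11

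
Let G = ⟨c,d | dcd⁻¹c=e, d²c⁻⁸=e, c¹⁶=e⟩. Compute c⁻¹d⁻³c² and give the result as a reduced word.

Multiply left to right, reducing at each step:
  (c¹⁵) · d⁻³ = c⁷d⁻¹
  (c⁷d⁻¹) · c² = c⁵d⁻¹

Answer: c⁵d⁻¹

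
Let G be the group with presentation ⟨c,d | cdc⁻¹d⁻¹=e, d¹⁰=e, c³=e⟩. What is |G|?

Enumerate words in the generators, reducing via the relations: the distinct elements are
  {c, d, e, cd, c², d², d³, d⁴, d⁵, d⁶, d⁷, d⁸, d⁹, cd², cd³, cd⁴, cd⁵, cd⁶, cd⁷, cd⁸, cd⁹, c²d, c²d², c²d³, c²d⁴, c²d⁵, c²d⁶, c²d⁷, c²d⁸, c²d⁹}.
No further products give new elements, so |G| = 30.

Answer: 30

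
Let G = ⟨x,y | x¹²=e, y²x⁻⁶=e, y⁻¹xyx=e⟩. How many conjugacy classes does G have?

The conjugacy classes (representative and size) are:
  [e] (size 1), [x¹¹] (size 2), [x²] (size 2), [x⁹] (size 2), [x⁴] (size 2), [x⁵] (size 2), [x⁶] (size 1), [x²y] (size 6), [xy] (size 6).
Class equation: 1 + 2 + 2 + 2 + 2 + 2 + 1 + 6 + 6 = 24 = |G|. So G has 9 conjugacy classes.

Answer: 9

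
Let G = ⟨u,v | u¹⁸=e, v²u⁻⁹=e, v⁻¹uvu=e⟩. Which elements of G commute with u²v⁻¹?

⟨u²v⁻¹⟩ ⊆ C_G(u²v⁻¹) since powers of u²v⁻¹ commute with u²v⁻¹; so |C_G(u²v⁻¹)| ≥ |⟨u²v⁻¹⟩| = 4.
By orbit–stabilizer, |C_G(u²v⁻¹)| = |G| / |conj. class of u²v⁻¹| = 36 / 9 = 4.
The 4 elements commuting with u²v⁻¹ are {e, u⁹, u²v, u²v⁻¹}.

Answer: {e, u⁹, u²v, u²v⁻¹}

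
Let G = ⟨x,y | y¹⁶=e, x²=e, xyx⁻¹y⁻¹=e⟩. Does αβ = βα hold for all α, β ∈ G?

Each pair of generators commutes: x·y = xy = y·x. Since the generators pairwise commute, every element of G commutes with every other, so G is abelian.

Answer: Yes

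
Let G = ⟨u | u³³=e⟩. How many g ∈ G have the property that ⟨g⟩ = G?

G is cyclic of order 33. An element generates G iff its order is 33, and a cyclic group of order 33 has exactly φ(33) = 20 such elements.

Answer: 20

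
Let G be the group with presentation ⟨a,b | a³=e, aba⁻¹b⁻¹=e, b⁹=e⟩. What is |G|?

Enumerate words in the generators, reducing via the relations: the distinct elements are
  {a, b, e, ab, a², b², b³, b⁴, b⁵, b⁶, b⁷, b⁸, ab², ab³, ab⁴, ab⁵, ab⁶, ab⁷, ab⁸, a²b, a²b², a²b³, a²b⁴, a²b⁵, a²b⁶, a²b⁷, a²b⁸}.
No further products give new elements, so |G| = 27.

Answer: 27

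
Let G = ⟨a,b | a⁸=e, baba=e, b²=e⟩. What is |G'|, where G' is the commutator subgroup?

G' = [G, G] is generated by all commutators. The generator-pair commutators are: [a, b] = a².
The subgroup they normally generate is {e, a², a⁴, a⁶}, of order 4.
Check: |G/G'| = 16/4 = 4 is the order of the abelianisation.

Answer: 4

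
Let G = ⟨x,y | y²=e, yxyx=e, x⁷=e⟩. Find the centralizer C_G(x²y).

⟨x²y⟩ ⊆ C_G(x²y) since powers of x²y commute with x²y; so |C_G(x²y)| ≥ |⟨x²y⟩| = 2.
By orbit–stabilizer, |C_G(x²y)| = |G| / |conj. class of x²y| = 14 / 7 = 2.
The 2 elements commuting with x²y are {e, x²y}.

Answer: {e, x²y}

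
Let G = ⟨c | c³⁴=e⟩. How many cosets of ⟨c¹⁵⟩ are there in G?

First find ord(c¹⁵) by computing successive powers:
  (c¹⁵)¹ = c¹⁵, (c¹⁵)² = c³⁰, (c¹⁵)³ = c¹¹, (c¹⁵)⁴ = c²⁶, (c¹⁵)⁵ = c⁷, (c¹⁵)⁶ = c²², (c¹⁵)⁷ = c³, (c¹⁵)⁸ = c¹⁸, (c¹⁵)⁹ = c³³, (c¹⁵)¹⁰ = c¹⁴, (c¹⁵)¹¹ = c²⁹, (c¹⁵)¹² = c¹⁰, (c¹⁵)¹³ = c²⁵, (c¹⁵)¹⁴ = c⁶, (c¹⁵)¹⁵ = c²¹, (c¹⁵)¹⁶ = c², (c¹⁵)¹⁷ = c¹⁷, (c¹⁵)¹⁸ = c³², (c¹⁵)¹⁹ = c¹³, (c¹⁵)²⁰ = c²⁸, (c¹⁵)²¹ = c⁹, (c¹⁵)²² = c²⁴, (c¹⁵)²³ = c⁵, (c¹⁵)²⁴ = c²⁰, (c¹⁵)²⁵ = c, (c¹⁵)²⁶ = c¹⁶, (c¹⁵)²⁷ = c³¹, (c¹⁵)²⁸ = c¹², (c¹⁵)²⁹ = c²⁷, (c¹⁵)³⁰ = c⁸, (c¹⁵)³¹ = c²³, (c¹⁵)³² = c⁴, (c¹⁵)³³ = c¹⁹, (c¹⁵)³⁴ = e.
So |⟨c¹⁵⟩| = ord(c¹⁵) = 34. With |G| = 34, by Lagrange [G : ⟨c¹⁵⟩] = 34/34 = 1.

Answer: 1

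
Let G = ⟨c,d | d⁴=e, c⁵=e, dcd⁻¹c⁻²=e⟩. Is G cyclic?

Every cyclic group is abelian. But c·d = cd while d·c = c²d, so c·d ≠ d·c and G is not abelian. Hence G is not cyclic.

Answer: No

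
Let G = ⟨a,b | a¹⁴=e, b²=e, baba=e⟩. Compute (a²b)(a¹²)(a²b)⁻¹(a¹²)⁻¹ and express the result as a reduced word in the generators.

[(a²b), (a¹²)] = (a²b)·(a¹²)·(a²b)⁻¹·(a¹²)⁻¹.
  (a²b) · (a¹²) = a⁴b
  (a⁴b) · (a²b) = a²
  (a²) · (a²) = a⁴

Answer: a⁴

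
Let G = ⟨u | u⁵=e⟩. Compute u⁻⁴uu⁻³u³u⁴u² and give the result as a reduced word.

Multiply left to right, reducing at each step:
  u · u = u²
  (u²) · u⁻³ = u⁴
  (u⁴) · u³ = u²
  (u²) · u⁴ = u
  u · u² = u³

Answer: u³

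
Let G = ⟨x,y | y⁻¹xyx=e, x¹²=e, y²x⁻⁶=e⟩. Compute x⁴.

Compute successive powers of x, reducing at each step:
  x²: x · x = x²
  x³: (x²) · x = x³
  x⁴: (x³) · x = x⁴

Answer: x⁴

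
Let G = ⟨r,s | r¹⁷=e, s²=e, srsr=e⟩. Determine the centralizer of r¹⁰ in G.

⟨r¹⁰⟩ ⊆ C_G(r¹⁰) since powers of r¹⁰ commute with r¹⁰; so |C_G(r¹⁰)| ≥ |⟨r¹⁰⟩| = 17.
By orbit–stabilizer, |C_G(r¹⁰)| = |G| / |conj. class of r¹⁰| = 34 / 2 = 17.
The 17 elements commuting with r¹⁰ are {e, r, r², r³, r⁴, r⁵, r⁶, r⁷, r⁸, r⁹, r¹⁰, r¹¹, r¹², r¹³, r¹⁴, r¹⁵, r¹⁶}.

Answer: {e, r, r², r³, r⁴, r⁵, r⁶, r⁷, r⁸, r⁹, r¹⁰, r¹¹, r¹², r¹³, r¹⁴, r¹⁵, r¹⁶}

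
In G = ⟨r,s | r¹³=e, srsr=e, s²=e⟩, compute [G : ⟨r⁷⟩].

First find ord(r⁷) by computing successive powers:
  (r⁷)¹ = r⁷, (r⁷)² = r, (r⁷)³ = r⁸, (r⁷)⁴ = r², (r⁷)⁵ = r⁹, (r⁷)⁶ = r³, (r⁷)⁷ = r¹⁰, (r⁷)⁸ = r⁴, (r⁷)⁹ = r¹¹, (r⁷)¹⁰ = r⁵, (r⁷)¹¹ = r¹², (r⁷)¹² = r⁶, (r⁷)¹³ = e.
So |⟨r⁷⟩| = ord(r⁷) = 13. With |G| = 26, by Lagrange [G : ⟨r⁷⟩] = 26/13 = 2.

Answer: 2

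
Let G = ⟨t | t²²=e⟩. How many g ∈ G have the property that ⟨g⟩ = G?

G is cyclic of order 22. An element generates G iff its order is 22, and a cyclic group of order 22 has exactly φ(22) = 10 such elements.

Answer: 10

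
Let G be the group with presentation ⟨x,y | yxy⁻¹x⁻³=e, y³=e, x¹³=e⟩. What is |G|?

Enumerate words in the generators, reducing via the relations: the distinct elements are
  {e, x, y, xy, x², x³, x⁴, x⁵, x⁶, x⁷, x⁸, x⁹, y², xy², x²y, x³y, x¹², x¹¹, x¹⁰, x⁴y, x⁵y, x⁶y, x⁷y, x⁸y, x⁹y, x²y², x³y², x¹²y, x¹¹y, x¹⁰y, x⁴y², x⁵y², x⁶y², x⁷y², x⁸y², x⁹y², x¹²y², x¹¹y², x¹⁰y²}.
No further products give new elements, so |G| = 39.

Answer: 39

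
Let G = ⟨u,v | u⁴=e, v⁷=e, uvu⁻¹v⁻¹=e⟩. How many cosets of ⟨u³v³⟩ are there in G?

First find ord(u³v³) by computing successive powers:
  (u³v³)¹ = u³v³, (u³v³)² = u²v⁶, (u³v³)³ = uv², (u³v³)⁴ = v⁵, (u³v³)⁵ = u³v, (u³v³)⁶ = u²v⁴, (u³v³)⁷ = u, (u³v³)⁸ = v³, (u³v³)⁹ = u³v⁶, (u³v³)¹⁰ = u²v², (u³v³)¹¹ = uv⁵, (u³v³)¹² = v, (u³v³)¹³ = u³v⁴, (u³v³)¹⁴ = u², (u³v³)¹⁵ = uv³, (u³v³)¹⁶ = v⁶, (u³v³)¹⁷ = u³v², (u³v³)¹⁸ = u²v⁵, (u³v³)¹⁹ = uv, (u³v³)²⁰ = v⁴, (u³v³)²¹ = u³, (u³v³)²² = u²v³, (u³v³)²³ = uv⁶, (u³v³)²⁴ = v², (u³v³)²⁵ = u³v⁵, (u³v³)²⁶ = u²v, (u³v³)²⁷ = uv⁴, (u³v³)²⁸ = e.
So |⟨u³v³⟩| = ord(u³v³) = 28. With |G| = 28, by Lagrange [G : ⟨u³v³⟩] = 28/28 = 1.

Answer: 1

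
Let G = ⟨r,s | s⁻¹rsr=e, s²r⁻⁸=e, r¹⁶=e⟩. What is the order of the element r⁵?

Compute successive powers until reaching e:
  (r⁵)¹ = r⁵, (r⁵)² = r¹⁰, (r⁵)³ = r¹⁵, (r⁵)⁴ = r⁴, (r⁵)⁵ = r⁹, (r⁵)⁶ = r¹⁴, (r⁵)⁷ = r³, (r⁵)⁸ = r⁸, (r⁵)⁹ = r¹³, (r⁵)¹⁰ = r², (r⁵)¹¹ = r⁷, (r⁵)¹² = r¹², (r⁵)¹³ = r, (r⁵)¹⁴ = r⁶, (r⁵)¹⁵ = r¹¹, (r⁵)¹⁶ = e.
The smallest positive k with (r⁵)ᵏ = e is 16.

Answer: 16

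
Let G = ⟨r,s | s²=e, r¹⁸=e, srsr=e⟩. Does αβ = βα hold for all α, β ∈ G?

r·s = rs but s·r = r¹⁷s, so r·s ≠ s·r and G is not abelian.

Answer: No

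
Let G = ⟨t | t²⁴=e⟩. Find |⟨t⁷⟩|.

|⟨t⁷⟩| equals the order of t⁷. Compute successive powers until reaching e:
  (t⁷)¹ = t⁷, (t⁷)² = t¹⁴, (t⁷)³ = t²¹, (t⁷)⁴ = t⁴, (t⁷)⁵ = t¹¹, (t⁷)⁶ = t¹⁸, (t⁷)⁷ = t, (t⁷)⁸ = t⁸, (t⁷)⁹ = t¹⁵, (t⁷)¹⁰ = t²², (t⁷)¹¹ = t⁵, (t⁷)¹² = t¹², (t⁷)¹³ = t¹⁹, (t⁷)¹⁴ = t², (t⁷)¹⁵ = t⁹, (t⁷)¹⁶ = t¹⁶, (t⁷)¹⁷ = t²³, (t⁷)¹⁸ = t⁶, (t⁷)¹⁹ = t¹³, (t⁷)²⁰ = t²⁰, (t⁷)²¹ = t³, (t⁷)²² = t¹⁰, (t⁷)²³ = t¹⁷, (t⁷)²⁴ = e.
The smallest positive k with (t⁷)ᵏ = e is 24, so |⟨t⁷⟩| = 24.

Answer: 24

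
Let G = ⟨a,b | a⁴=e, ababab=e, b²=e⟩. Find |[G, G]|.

G' = [G, G] is generated by all commutators. The generator-pair commutators are: [a, b] = a²ba.
The subgroup they normally generate is {e, a², ab, ba³, a²ba, a³b, a²ba³, ba, aba², ba²b, a²ba²b, a³ba²}, of order 12.
Check: |G/G'| = 24/12 = 2 is the order of the abelianisation.

Answer: 12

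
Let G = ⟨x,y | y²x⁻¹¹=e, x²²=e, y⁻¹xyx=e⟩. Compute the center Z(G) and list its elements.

An element z ∈ Z(G) iff z commutes with every generator.
For example x¹¹ is central: (x¹¹)·x = x¹² = x·(x¹¹); (x¹¹)·y = y⁻¹ = y·(x¹¹).
Whereas x ∉ Z(G) since x·y = xy ≠ x¹⁰y⁻¹ = y·x.
Checking each of the 44 elements this way gives Z(G) = {e, x¹¹}, of order 2.

Answer: {e, x¹¹}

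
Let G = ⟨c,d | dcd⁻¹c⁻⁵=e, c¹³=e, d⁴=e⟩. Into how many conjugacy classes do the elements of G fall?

The conjugacy classes (representative and size) are:
  [e] (size 1), [c] (size 4), [c²] (size 4), [c⁹] (size 4), [c¹²d] (size 13), [c⁴d²] (size 13), [c¹²d³] (size 13).
Class equation: 1 + 4 + 4 + 4 + 13 + 13 + 13 = 52 = |G|. So G has 7 conjugacy classes.

Answer: 7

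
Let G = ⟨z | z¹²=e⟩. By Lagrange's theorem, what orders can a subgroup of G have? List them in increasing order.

|G| = 12 = 2² · 3. By Lagrange's theorem the order of any subgroup divides 12; the divisors of 12 are 1, 2, 3, 4, 6, 12.

Answer: 1, 2, 3, 4, 6, 12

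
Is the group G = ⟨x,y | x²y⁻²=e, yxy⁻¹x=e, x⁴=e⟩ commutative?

x·y = xy but y·x = xy⁻¹, so x·y ≠ y·x and G is not abelian.

Answer: No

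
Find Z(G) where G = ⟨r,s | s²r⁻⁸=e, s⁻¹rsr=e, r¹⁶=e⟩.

An element z ∈ Z(G) iff z commutes with every generator.
For example r⁸ is central: (r⁸)·r = r⁹ = r·(r⁸); (r⁸)·s = s⁻¹ = s·(r⁸).
Whereas r ∉ Z(G) since r·s = rs ≠ r⁷s⁻¹ = s·r.
Checking each of the 32 elements this way gives Z(G) = {e, r⁸}, of order 2.

Answer: {e, r⁸}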